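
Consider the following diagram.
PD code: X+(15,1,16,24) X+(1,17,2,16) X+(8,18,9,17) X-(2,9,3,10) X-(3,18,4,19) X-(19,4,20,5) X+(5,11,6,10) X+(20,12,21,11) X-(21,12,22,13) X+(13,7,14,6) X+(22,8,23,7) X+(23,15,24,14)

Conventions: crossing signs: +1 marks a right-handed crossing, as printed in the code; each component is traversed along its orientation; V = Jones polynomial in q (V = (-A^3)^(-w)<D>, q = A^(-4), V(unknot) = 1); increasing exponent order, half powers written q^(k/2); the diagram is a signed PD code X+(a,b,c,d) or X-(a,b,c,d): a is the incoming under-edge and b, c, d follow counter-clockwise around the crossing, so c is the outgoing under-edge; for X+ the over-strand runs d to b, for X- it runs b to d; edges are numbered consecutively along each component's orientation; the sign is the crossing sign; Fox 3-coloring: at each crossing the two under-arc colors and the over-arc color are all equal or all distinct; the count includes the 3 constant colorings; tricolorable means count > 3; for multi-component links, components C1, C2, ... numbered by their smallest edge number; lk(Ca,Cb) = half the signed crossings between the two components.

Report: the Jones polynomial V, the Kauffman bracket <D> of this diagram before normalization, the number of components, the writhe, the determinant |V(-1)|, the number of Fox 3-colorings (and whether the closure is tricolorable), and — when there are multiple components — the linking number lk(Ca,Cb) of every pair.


Jones polynomial: V(q) = q - q^2 + 2q^3 - q^4 + q^5 - q^6
<D> = -A^-12 + A^-8 - A^-4 + 2 - A^4 + A^8; writhe +4
components 1, writhe +4 (12 crossings)
3-colorings: 3 of 3^12, det 7 — not tricolorable
note: w = +4 (over 12 crossings) is diagram-only; (-A^3)^(-4) removes it from V


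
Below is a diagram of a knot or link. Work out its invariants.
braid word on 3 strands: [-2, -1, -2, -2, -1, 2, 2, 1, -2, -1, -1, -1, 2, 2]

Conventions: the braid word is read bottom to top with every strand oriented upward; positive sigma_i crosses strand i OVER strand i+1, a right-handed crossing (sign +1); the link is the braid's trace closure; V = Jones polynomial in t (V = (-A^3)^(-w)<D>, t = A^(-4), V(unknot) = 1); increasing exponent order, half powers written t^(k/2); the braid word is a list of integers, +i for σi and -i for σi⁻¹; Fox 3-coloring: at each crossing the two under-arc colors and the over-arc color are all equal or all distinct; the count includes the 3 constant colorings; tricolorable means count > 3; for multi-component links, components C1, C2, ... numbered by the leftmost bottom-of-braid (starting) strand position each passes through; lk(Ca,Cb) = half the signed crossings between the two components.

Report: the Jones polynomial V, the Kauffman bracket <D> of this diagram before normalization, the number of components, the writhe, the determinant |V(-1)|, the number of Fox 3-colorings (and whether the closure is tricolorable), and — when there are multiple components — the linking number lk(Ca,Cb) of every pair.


V = -t^-8 + 2t^-7 - 3t^-6 + 4t^-5 - 5t^-4 + 5t^-3 - 3t^-2 + 3t^-1 - 1
<D> = -A^-12 + 3A^-8 - 3A^-4 + 5 - 5A^4 + 4A^8 - 3A^12 + 2A^16 - A^20 (w = -4)
1 component over 14 crossings, w = -4
9 Fox colorings among 3^14, |V(-1)| = 27: tricolorable
why: det 27 = |V(-1)|; divisible by 3, so tricolorable


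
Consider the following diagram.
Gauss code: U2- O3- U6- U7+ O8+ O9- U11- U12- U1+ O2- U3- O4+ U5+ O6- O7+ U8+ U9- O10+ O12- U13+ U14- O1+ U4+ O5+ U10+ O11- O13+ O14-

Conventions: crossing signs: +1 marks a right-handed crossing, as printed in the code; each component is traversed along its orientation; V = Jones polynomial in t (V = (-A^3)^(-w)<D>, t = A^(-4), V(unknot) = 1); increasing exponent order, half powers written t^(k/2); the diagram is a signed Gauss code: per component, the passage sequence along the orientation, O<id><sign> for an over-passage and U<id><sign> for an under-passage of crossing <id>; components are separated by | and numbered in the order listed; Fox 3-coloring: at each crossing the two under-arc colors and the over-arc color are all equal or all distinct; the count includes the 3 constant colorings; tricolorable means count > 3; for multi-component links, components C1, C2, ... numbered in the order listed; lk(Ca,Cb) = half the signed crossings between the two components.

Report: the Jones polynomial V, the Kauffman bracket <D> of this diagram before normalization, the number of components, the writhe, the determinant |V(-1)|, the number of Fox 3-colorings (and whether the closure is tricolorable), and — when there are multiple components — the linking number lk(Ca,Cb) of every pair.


V = -t^-3 + t^-2 - t^-1 + 3 - t + t^2 - t^3
<D> = -A^-12 + A^-8 - A^-4 + 3 - A^4 + A^8 - A^12 (w = 0)
1 component over 14 crossings, w = 0
27 Fox colorings among 3^14, |V(-1)| = 9: tricolorable
why: w = 0 shifts under R1 moves; the (-A^3)^(0) factor cancels that in V


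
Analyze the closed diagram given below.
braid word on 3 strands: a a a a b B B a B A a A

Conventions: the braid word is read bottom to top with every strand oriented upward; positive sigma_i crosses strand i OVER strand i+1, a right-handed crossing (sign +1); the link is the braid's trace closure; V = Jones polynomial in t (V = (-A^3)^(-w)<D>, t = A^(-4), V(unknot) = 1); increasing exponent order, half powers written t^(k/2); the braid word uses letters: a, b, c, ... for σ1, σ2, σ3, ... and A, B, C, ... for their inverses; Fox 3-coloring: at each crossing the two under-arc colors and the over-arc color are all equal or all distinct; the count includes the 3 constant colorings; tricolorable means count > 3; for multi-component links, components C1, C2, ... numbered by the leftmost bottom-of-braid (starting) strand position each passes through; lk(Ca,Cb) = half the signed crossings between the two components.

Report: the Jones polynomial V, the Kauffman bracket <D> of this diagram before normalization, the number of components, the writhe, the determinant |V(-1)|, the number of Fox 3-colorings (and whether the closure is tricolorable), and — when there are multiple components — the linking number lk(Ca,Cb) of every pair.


V = t^-1 - 1 + 2t - 2t^2 + 2t^3 - 2t^4 + t^5
<D> = A^-14 - 2A^-10 + 2A^-6 - 2A^-2 + 2A^2 - A^6 + A^10 (w = +2)
1 component over 12 crossings, w = +2
3 Fox colorings among 3^12, |V(-1)| = 11: not tricolorable
why: w = +2 shifts under R1 moves; the (-A^3)^(-2) factor cancels that in V


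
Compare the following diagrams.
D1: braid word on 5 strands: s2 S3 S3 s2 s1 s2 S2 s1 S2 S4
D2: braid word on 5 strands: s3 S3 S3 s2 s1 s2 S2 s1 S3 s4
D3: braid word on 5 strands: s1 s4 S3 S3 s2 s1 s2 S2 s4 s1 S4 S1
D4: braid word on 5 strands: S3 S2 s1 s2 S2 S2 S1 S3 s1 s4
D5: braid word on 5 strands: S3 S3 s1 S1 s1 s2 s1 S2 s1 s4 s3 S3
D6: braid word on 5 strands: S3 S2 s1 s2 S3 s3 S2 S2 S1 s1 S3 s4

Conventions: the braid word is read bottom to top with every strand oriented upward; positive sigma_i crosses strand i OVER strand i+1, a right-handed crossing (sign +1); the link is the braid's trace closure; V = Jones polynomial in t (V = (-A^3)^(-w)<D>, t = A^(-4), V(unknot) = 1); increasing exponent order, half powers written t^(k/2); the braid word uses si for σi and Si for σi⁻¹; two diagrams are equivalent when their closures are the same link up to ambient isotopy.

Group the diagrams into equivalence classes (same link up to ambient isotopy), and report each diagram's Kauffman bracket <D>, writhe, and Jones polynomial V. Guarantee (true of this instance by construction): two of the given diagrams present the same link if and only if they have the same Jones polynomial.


grouping into links: {D1, D2, D3, D5} | {D4, D6}
V(D1) = t^-2 + 2 + t^2  (w 0, c 10, <D> = A^-8 + 2 + A^8)
V(D2) = t^-2 + 2 + t^2  (w +2, c 10, <D> = A^-2 + 2A^6 + A^14)
D3 (bracket A^-2 + 2A^6 + A^14; 12 crossings at w = +2): V = t^-2 + 2 + t^2
V(D4) = t^-5 + 2t^-3 + t^-1  (w -2, c 10, <D> = A^-2 + 2A^6 + A^14)
V(D5) = t^-2 + 2 + t^2  (w +2, c 12, <D> = A^-2 + 2A^6 + A^14)
D6 (bracket A^-2 + 2A^6 + A^14; 12 crossings at w = -2): V = t^-5 + 2t^-3 + t^-1
why: comparing 6 Jones polynomials yields 2 groups


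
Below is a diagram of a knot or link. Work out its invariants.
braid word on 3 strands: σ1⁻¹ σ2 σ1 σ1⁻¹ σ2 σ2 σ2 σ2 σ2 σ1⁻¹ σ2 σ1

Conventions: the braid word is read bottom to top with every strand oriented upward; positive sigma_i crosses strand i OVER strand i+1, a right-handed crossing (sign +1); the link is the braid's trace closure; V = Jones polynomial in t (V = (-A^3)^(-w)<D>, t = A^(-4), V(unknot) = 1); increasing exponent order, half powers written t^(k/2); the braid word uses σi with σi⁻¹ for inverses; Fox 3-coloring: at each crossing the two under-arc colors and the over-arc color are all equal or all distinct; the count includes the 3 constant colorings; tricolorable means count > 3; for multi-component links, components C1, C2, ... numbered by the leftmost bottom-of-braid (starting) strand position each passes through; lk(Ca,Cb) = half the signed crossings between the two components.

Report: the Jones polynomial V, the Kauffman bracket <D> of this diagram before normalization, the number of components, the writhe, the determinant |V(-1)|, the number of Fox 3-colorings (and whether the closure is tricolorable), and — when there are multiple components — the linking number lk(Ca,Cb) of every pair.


V = t^3 + t^5 - t^6 + t^7 - t^8 + t^9 - t^10
<D> = -A^-22 + A^-18 - A^-14 + A^-10 - A^-6 + A^-2 + A^6 (w = +6)
1 component over 12 crossings, w = +6
3 Fox colorings among 3^12, |V(-1)| = 7: not tricolorable
why: w = +6 (over 12 crossings) is diagram-only; (-A^3)^(-6) removes it from V


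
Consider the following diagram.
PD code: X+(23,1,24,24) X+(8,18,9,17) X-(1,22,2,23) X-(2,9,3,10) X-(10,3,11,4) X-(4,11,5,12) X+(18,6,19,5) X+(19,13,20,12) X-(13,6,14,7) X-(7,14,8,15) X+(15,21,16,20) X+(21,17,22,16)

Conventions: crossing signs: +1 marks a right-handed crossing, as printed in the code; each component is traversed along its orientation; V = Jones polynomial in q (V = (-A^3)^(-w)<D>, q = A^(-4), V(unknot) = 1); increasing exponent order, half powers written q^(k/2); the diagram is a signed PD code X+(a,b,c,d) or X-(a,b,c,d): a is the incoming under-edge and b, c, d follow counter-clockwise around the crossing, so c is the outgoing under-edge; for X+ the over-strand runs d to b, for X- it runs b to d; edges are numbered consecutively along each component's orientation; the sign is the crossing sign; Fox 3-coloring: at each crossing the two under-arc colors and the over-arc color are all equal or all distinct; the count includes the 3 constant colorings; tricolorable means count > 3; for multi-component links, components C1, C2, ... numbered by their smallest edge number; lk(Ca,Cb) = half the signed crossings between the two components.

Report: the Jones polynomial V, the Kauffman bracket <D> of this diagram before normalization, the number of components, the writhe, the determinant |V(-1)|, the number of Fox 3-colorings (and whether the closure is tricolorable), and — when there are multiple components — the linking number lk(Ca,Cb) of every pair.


V = -q^-4 + q^-3 - q^-2 + 2q^-1 - 1 + 2q - q^2 + q^3 - q^4
<D> = -A^-16 + A^-12 - A^-8 + 2A^-4 - 1 + 2A^4 - A^8 + A^12 - A^16 (w = 0)
1 component over 12 crossings, w = 0
3 Fox colorings among 3^12, |V(-1)| = 11: not tricolorable
why: the span of V is 8, forcing >= 8 crossings in any diagram


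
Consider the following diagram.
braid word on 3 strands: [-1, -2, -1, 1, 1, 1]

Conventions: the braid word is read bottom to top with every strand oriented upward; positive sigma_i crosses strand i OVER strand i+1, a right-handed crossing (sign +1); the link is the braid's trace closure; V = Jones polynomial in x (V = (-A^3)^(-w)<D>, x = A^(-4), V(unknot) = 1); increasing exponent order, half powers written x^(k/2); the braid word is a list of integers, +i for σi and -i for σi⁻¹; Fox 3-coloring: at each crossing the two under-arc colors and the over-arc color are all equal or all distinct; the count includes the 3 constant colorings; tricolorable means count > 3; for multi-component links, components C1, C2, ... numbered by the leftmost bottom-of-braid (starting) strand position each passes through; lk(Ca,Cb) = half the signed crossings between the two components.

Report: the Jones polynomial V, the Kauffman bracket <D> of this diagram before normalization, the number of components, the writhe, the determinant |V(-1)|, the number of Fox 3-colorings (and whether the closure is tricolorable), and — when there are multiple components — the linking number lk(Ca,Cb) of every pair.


V(x) = 1
bracket: 1, w = 0
1 component, writhe 0, over 6 crossings
det 1, colorings 3 of 3^6 — not tricolorable
observation: the word shrinks to σ1⁻¹ σ2⁻¹ σ1 σ1 after cancelling


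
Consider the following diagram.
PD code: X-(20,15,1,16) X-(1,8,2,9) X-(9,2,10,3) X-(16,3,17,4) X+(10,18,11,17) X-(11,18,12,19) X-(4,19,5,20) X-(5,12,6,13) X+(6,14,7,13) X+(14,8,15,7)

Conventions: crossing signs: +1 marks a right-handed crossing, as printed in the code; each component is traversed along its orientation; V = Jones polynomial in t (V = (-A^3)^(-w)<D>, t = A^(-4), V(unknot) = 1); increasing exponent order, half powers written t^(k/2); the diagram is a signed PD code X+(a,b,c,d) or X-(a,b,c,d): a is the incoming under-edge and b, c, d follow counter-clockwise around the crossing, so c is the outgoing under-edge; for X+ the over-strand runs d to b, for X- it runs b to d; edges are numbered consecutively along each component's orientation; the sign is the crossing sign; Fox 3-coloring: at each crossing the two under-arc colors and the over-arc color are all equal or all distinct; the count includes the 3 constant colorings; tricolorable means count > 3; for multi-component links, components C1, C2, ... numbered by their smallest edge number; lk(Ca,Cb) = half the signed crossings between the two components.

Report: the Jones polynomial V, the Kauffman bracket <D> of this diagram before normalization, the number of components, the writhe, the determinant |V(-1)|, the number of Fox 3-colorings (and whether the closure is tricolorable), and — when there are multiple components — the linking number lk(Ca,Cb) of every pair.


V = -t^-6 + t^-5 - t^-4 + 2t^-3 - t^-2 + t^-1
<D> = A^-8 - A^-4 + 2 - A^4 + A^8 - A^12 (w = -4)
1 component over 10 crossings, w = -4
3 Fox colorings among 3^10, |V(-1)| = 7: not tricolorable
why: det 7 = |V(-1)|; not divisible by 3, so not tricolorable


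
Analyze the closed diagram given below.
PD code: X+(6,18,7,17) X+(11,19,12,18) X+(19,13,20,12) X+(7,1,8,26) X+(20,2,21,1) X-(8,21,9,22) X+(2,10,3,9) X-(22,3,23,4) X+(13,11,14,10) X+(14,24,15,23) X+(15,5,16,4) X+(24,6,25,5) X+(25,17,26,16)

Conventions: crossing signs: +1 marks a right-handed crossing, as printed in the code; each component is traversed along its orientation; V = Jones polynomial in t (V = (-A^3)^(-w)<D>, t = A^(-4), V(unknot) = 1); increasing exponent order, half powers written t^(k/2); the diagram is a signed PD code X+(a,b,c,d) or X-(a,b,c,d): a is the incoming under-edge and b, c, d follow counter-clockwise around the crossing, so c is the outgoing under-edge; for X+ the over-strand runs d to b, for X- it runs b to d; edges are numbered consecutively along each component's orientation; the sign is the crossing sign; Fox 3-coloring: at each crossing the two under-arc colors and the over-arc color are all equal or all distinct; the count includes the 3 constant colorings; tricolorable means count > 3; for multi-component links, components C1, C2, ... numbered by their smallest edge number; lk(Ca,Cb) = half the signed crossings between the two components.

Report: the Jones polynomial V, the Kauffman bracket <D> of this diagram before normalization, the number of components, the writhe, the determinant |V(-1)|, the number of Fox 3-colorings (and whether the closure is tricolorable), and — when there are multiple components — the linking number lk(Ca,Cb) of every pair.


Jones polynomial: V(t) = t^3 + t^5 - t^8
<D> = A^-5 - A^7 - A^15; writhe +9
components 1, writhe +9 (13 crossings)
3-colorings: 9 of 3^13, det 3 — tricolorable
note: det 3 = |V(-1)|; divisible by 3, so tricolorable


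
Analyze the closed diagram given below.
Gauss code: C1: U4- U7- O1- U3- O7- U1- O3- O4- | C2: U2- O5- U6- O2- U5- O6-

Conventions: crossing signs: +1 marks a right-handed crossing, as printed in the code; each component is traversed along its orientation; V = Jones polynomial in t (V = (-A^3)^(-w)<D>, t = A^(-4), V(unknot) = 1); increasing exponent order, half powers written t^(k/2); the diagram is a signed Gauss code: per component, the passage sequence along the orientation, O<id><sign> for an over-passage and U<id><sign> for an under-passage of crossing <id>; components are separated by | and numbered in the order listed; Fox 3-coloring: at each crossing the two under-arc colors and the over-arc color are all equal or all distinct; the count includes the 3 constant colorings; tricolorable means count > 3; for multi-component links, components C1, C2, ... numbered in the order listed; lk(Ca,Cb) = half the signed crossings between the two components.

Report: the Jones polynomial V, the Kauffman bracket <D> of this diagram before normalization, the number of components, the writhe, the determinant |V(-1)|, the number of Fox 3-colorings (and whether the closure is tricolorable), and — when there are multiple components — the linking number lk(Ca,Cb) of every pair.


V = -t^(-17/2) + t^(-15/2) + t^(-13/2) + t^(-11/2) - 2t^(-7/2) - t^(-5/2) - t^(-3/2)
<D> = A^-15 + A^-11 + 2A^-7 - A - A^5 - A^9 + A^13 (w = -7)
2 components over 7 crossings, w = -7
lk(C1,C2): 0
81 Fox colorings among 3^7, |V(-1)| = 0: tricolorable
why: |V(-1)| = 0: so tricolorable, since 3 divides 0


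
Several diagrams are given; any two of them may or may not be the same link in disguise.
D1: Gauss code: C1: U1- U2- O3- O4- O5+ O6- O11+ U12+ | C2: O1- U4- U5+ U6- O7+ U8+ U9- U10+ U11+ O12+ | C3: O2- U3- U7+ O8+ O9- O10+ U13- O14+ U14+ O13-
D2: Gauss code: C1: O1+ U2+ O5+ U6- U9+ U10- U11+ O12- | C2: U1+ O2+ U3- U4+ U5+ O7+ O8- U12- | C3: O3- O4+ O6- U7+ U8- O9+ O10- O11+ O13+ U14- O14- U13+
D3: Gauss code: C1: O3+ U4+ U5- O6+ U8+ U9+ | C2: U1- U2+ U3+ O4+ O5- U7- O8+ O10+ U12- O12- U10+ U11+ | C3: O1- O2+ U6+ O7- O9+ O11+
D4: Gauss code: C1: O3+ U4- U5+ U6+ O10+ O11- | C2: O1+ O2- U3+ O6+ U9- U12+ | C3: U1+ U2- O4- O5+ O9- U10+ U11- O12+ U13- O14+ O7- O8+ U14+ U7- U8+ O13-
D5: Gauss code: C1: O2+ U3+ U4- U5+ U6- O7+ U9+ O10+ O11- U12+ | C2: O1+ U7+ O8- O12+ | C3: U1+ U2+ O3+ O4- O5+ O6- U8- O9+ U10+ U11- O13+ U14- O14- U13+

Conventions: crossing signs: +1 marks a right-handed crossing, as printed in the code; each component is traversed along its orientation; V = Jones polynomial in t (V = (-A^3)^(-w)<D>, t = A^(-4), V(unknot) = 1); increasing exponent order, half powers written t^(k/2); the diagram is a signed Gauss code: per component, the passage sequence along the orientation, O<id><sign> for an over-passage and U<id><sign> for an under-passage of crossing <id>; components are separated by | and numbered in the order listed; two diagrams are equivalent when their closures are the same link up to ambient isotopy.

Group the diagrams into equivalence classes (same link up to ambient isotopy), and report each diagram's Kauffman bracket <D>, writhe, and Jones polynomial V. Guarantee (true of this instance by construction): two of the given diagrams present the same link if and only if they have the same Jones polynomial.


equivalence classes: {D1} | {D2, D4} | {D3, D5}
D1 (bracket A^-8 + 2 + A^8; 14 crossings at w = 0): V = t^-2 + 2 + t^2
V(D2) = 1 + t + t^2 + t^3  (w +2, c 14, <D> = A^-6 + A^-2 + A^2 + A^6)
D3 (bracket A^-8 + 2 + A^8; 12 crossings at w = +4): V = t + 2t^3 + t^5
V(D4) = 1 + t + t^2 + t^3  (w +2, c 14, <D> = A^-6 + A^-2 + A^2 + A^6)
V(D5) = t + 2t^3 + t^5  [14 crossings, <D> = A^-8 + 2 + A^8, w = +4]
observation: 3 classes among 5 diagrams; unequal V(t) rules out equality


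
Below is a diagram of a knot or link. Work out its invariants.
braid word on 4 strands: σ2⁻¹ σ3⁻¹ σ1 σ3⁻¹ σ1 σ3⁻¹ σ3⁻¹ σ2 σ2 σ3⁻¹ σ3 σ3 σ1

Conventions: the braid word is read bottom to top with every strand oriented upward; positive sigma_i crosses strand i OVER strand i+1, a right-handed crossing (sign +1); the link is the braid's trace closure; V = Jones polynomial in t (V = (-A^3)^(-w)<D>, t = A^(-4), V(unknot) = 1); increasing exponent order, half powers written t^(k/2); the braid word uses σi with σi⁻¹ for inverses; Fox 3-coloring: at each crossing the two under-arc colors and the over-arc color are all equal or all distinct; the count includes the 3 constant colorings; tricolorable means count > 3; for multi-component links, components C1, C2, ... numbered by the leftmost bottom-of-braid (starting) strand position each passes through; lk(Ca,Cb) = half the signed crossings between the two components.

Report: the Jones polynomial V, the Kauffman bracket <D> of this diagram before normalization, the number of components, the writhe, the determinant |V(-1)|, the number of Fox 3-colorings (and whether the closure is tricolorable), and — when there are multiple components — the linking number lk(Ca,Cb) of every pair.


Jones polynomial: V(t) = t^-4 - 3t^-3 + 5t^-2 - 7t^-1 + 8 - 7t + 7t^2 - 4t^3 + 2t^4 - t^5
<D> = A^-17 - 2A^-13 + 4A^-9 - 7A^-5 + 7A^-1 - 8A^3 + 7A^7 - 5A^11 + 3A^15 - A^19; writhe +1
components 1, writhe +1 (13 crossings)
3-colorings: 9 of 3^13, det 45 — tricolorable
note: the word shrinks to σ2⁻¹ σ3⁻¹ σ1 σ3⁻¹ σ1 σ3⁻¹ σ3⁻¹ σ2 σ2 σ3 σ1 after cancelling


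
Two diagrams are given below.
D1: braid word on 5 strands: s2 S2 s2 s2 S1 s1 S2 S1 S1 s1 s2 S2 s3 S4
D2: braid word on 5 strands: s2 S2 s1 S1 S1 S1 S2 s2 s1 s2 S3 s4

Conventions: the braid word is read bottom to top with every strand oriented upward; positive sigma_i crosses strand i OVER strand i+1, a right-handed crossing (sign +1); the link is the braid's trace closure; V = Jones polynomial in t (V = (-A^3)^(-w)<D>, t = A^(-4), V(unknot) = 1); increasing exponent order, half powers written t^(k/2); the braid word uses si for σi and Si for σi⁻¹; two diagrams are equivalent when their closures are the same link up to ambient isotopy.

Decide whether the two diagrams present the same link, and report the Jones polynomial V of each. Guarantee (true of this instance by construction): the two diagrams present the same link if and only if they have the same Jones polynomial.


equivalent: yes
D1 (bracket 1; 14 crossings at w = 0): V = 1
V(D2) = 1  [12 crossings, <D> = 1, w = 0]
observation: all 2 diagrams share one V(t), hence one class


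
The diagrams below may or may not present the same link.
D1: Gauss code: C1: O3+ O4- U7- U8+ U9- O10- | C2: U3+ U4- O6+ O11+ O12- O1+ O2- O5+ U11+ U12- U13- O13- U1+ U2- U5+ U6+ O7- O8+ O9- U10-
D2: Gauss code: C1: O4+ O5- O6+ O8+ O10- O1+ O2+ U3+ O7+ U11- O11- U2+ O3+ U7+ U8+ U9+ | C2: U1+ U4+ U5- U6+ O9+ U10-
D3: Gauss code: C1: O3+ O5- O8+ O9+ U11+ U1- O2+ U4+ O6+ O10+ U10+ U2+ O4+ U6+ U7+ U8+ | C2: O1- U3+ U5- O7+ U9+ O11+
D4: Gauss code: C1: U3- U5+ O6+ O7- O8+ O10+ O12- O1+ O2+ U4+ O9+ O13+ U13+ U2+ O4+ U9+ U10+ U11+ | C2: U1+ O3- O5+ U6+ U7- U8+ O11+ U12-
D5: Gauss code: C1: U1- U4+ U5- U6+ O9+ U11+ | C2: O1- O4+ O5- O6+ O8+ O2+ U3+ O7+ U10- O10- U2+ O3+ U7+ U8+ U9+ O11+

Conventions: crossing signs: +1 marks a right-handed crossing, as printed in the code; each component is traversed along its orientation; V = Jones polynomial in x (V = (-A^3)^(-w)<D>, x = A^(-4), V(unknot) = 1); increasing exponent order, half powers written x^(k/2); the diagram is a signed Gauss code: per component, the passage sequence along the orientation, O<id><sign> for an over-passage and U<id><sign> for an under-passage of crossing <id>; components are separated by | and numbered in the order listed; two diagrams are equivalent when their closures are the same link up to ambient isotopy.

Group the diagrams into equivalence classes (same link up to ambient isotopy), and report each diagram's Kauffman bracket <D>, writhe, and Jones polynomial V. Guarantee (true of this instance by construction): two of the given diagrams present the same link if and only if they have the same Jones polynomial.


grouping into links: {D1} | {D2, D3, D4, D5}
V(D1) = -x^(-5/2) - x^(-1/2)  (w -1, c 13, <D> = A^-1 + A^7)
D2 (bracket -A^-11 + A^-7 - A^-3 + 2A + A^9; 11 crossings at w = +5): V = -x^(3/2) - 2x^(7/2) + x^(9/2) - x^(11/2) + x^(13/2)
D3 (bracket -A^-5 + A^-1 - A^3 + 2A^7 + A^15; 11 crossings at w = +7): V = -x^(3/2) - 2x^(7/2) + x^(9/2) - x^(11/2) + x^(13/2)
D4 (bracket -A^-5 + A^-1 - A^3 + 2A^7 + A^15; 13 crossings at w = +7): V = -x^(3/2) - 2x^(7/2) + x^(9/2) - x^(11/2) + x^(13/2)
V(D5) = -x^(3/2) - 2x^(7/2) + x^(9/2) - x^(11/2) + x^(13/2)  [11 crossings, <D> = -A^-11 + A^-7 - A^-3 + 2A + A^9, w = +5]
key observation: 2 values of V(x) split the 5 diagrams


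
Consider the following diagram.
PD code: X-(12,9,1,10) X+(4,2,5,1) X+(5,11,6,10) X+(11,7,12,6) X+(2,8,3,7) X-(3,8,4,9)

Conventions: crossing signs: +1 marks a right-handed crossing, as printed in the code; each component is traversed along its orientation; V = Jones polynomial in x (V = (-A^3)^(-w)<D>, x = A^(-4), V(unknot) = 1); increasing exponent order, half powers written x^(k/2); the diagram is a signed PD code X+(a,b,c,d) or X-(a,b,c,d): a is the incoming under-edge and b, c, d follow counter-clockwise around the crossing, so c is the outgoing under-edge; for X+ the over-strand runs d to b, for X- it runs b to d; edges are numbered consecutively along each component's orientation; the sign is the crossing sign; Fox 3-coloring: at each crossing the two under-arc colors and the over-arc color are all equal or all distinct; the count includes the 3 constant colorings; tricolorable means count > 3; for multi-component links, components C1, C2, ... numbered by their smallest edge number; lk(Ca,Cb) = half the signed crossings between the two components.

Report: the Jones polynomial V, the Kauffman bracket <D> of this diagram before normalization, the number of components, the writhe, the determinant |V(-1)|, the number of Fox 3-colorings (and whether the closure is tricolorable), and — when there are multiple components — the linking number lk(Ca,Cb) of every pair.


V(x) = 1
bracket: A^6, w = +2
1 component, writhe +2, over 6 crossings
det 1, colorings 3 of 3^6 — not tricolorable
observation: det 1 = |V(-1)|; not divisible by 3, so not tricolorable


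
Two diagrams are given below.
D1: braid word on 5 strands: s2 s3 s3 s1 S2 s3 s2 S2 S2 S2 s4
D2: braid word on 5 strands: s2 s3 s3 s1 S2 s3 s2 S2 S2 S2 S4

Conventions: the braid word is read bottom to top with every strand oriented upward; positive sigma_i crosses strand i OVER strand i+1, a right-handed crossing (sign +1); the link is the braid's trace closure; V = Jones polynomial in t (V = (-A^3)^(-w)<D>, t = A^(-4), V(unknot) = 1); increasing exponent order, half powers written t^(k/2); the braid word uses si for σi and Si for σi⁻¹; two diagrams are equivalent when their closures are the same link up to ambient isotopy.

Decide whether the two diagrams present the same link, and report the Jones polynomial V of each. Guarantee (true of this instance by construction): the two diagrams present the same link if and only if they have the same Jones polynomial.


equivalent: yes
D1 (bracket -A^-5 + 2A^-1 - A^3 + 2A^7 - A^11 + A^15; 11 crossings at w = +3): V = -t^(-3/2) + t^(-1/2) - 2t^(1/2) + t^(3/2) - 2t^(5/2) + t^(7/2)
D2 (bracket -A^-11 + 2A^-7 - A^-3 + 2A - A^5 + A^9; 11 crossings at w = +1): V = -t^(-3/2) + t^(-1/2) - 2t^(1/2) + t^(3/2) - 2t^(5/2) + t^(7/2)
key observation: from 11 to 11 crossings by R-moves: one link, two diagrams


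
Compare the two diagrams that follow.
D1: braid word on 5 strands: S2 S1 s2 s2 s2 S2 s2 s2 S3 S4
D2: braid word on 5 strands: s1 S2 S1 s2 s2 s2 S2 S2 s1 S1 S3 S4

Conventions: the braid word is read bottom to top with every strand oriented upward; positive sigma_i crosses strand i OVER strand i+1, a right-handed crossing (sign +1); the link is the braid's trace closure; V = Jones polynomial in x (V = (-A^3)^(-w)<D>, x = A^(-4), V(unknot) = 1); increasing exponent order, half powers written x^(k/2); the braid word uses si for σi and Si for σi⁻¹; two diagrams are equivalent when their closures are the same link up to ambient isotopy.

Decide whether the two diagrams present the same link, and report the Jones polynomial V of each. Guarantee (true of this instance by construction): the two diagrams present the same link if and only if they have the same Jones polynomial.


equivalent: no
D1 (bracket -A^-16 + A^-12 + A^-4; 10 crossings at w = 0): V = x + x^3 - x^4
V(D2) = 1  (w -2, c 12, <D> = A^-6)
key observation: comparing 2 Jones polynomials yields 2 groups


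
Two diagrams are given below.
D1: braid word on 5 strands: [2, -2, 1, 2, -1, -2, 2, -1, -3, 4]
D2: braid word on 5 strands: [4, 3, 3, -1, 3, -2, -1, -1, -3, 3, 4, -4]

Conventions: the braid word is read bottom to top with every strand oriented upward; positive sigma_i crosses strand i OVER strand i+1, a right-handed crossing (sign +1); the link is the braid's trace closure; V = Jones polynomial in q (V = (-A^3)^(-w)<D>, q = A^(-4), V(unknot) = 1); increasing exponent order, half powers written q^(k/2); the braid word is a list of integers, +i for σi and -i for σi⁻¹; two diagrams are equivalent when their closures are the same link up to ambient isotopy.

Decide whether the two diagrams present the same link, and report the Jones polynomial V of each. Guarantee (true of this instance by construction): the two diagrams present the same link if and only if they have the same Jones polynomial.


same link: no
V(D1) = 1  [10 crossings, <D> = 1, w = 0]
V(D2) = -q^-3 + q^-2 - q^-1 + 3 - q + q^2 - q^3  [12 crossings, <D> = -A^-12 + A^-8 - A^-4 + 3 - A^4 + A^8 - A^12, w = 0]
insight: comparing 2 Jones polynomials yields 2 groups


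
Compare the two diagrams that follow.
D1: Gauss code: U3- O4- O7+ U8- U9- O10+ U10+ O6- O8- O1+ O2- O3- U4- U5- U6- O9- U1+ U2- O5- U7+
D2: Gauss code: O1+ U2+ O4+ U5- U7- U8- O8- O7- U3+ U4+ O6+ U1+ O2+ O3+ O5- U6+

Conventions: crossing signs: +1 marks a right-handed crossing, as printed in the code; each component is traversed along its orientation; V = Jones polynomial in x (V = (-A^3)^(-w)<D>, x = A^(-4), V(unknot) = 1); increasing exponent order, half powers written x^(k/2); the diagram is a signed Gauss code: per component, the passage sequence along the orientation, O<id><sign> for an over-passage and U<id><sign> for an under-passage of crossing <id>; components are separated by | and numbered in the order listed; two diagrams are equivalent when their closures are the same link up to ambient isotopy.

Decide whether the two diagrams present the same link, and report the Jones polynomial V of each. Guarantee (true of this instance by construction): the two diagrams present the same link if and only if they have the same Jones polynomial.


equivalent: no
V(D1) = -x^-6 + x^-5 - x^-4 + 2x^-3 - x^-2 + x^-1  (w -4, c 10, <D> = A^-8 - A^-4 + 2 - A^4 + A^8 - A^12)
V(D2) = x + x^3 - x^4  (w +2, c 8, <D> = -A^-10 + A^-6 + A^2)
why: comparing 2 Jones polynomials yields 2 groups


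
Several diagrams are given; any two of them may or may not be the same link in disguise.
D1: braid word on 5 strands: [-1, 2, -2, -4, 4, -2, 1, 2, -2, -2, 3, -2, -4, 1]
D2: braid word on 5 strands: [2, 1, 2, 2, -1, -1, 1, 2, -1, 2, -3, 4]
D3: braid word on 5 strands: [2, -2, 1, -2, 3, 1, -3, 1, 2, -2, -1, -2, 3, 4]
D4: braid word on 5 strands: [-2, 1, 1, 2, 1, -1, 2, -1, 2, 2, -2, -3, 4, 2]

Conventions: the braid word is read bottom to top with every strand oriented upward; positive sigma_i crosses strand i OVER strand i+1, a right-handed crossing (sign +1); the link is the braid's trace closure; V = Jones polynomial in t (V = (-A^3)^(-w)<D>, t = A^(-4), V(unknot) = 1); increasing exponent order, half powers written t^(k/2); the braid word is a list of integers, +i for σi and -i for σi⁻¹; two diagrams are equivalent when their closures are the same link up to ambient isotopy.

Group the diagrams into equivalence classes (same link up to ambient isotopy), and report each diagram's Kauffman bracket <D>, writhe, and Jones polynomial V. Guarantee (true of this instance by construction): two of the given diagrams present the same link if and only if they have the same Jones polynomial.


equivalence classes: {D1} | {D3} | {D2, D4}
D1 (bracket A^-2 + A^6 - A^10; 14 crossings at w = -2): V = -t^-4 + t^-3 + t^-1
D2 (bracket -A^-12 + A^-8 - A^-4 + 2 - A^4 + A^8; 12 crossings at w = +4): V = t - t^2 + 2t^3 - t^4 + t^5 - t^6
V(D3) = t^-2 - t^-1 + 1 - t + t^2  [14 crossings, <D> = A^-2 - A^2 + A^6 - A^10 + A^14, w = +2]
V(D4) = t - t^2 + 2t^3 - t^4 + t^5 - t^6  (w +4, c 14, <D> = -A^-12 + A^-8 - A^-4 + 2 - A^4 + A^8)
key observation: comparing 4 Jones polynomials yields 3 groups


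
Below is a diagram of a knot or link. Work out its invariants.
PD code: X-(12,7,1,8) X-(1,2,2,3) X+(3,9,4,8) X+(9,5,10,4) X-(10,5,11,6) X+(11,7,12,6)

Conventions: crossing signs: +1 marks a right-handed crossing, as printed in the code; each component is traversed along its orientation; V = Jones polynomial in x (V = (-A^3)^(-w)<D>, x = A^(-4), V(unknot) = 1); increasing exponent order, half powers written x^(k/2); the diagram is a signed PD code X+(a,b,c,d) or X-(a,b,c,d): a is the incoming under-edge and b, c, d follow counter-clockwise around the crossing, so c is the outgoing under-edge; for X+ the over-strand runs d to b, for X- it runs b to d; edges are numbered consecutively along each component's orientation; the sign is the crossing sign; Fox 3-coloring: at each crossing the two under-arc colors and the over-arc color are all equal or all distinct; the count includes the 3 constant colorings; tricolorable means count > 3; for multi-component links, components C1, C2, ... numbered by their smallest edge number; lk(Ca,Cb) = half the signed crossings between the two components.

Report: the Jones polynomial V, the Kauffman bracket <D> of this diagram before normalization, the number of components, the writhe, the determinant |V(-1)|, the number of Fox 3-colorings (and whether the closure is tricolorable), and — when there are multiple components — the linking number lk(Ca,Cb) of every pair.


V = 1
<D> = 1 (w = 0)
1 component over 6 crossings, w = 0
3 Fox colorings among 3^6, |V(-1)| = 1: not tricolorable
why: w = 0 (over 6 crossings) is diagram-only; (-A^3)^(0) removes it from V


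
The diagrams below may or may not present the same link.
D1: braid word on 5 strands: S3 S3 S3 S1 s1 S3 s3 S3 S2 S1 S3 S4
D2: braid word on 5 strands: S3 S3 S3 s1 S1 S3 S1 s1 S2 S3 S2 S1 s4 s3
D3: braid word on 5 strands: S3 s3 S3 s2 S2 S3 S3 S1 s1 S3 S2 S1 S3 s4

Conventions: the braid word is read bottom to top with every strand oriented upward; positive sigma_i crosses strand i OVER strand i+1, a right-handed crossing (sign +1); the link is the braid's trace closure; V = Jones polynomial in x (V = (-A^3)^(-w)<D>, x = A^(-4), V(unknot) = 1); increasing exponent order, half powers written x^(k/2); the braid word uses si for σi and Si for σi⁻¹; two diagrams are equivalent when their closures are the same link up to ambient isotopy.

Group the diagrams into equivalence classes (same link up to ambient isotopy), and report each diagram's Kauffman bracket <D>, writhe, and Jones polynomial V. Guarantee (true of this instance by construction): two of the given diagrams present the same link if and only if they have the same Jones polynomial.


classes: {D1, D2, D3}
V(D1) = -x^-7 + x^-6 - x^-5 + x^-4 + x^-2  [12 crossings, <D> = A^-16 + A^-8 - A^-4 + 1 - A^4, w = -8]
V(D2) = -x^-7 + x^-6 - x^-5 + x^-4 + x^-2  (w -6, c 14, <D> = A^-10 + A^-2 - A^2 + A^6 - A^10)
V(D3) = -x^-7 + x^-6 - x^-5 + x^-4 + x^-2  [14 crossings, <D> = A^-10 + A^-2 - A^2 + A^6 - A^10, w = -6]
note: all 3 diagrams share one V(x), hence one class


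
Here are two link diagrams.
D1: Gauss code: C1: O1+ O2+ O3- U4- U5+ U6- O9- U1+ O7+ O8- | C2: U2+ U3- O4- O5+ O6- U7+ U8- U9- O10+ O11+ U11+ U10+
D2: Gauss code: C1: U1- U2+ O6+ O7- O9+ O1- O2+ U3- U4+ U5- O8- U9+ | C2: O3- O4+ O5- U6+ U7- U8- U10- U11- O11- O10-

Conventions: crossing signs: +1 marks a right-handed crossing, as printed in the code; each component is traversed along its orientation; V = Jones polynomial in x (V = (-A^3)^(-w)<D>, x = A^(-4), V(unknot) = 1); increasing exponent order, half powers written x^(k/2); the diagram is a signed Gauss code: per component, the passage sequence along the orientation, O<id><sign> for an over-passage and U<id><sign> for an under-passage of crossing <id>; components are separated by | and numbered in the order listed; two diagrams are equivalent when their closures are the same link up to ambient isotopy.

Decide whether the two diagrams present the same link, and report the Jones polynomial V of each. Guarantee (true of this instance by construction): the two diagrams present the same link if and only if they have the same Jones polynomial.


equivalent: yes
V(D1) = -x^(-5/2) - x^(-1/2)  (w +1, c 11, <D> = A^5 + A^13)
D2 (bracket A^-7 + A; 11 crossings at w = -3): V = -x^(-5/2) - x^(-1/2)
why: all 2 diagrams share one V(x), hence one class


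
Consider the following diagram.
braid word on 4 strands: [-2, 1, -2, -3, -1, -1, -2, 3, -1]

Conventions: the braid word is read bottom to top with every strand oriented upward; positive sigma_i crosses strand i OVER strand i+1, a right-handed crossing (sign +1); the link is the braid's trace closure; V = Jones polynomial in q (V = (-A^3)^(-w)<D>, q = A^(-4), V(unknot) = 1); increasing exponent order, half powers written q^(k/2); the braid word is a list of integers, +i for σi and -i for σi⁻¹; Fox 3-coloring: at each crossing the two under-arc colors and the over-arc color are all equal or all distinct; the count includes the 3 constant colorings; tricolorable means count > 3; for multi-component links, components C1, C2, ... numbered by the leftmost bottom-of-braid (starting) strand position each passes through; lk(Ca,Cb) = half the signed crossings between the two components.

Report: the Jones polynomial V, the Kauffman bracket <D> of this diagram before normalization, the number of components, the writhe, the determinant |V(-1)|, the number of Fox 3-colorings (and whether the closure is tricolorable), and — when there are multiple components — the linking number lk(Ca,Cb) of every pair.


V(q) = -q^-6 + q^-5 - q^-4 + 2q^-3 - q^-2 + q^-1
bracket: -A^-11 + A^-7 - 2A^-3 + A - A^5 + A^9, w = -5
1 component, writhe -5, over 9 crossings
det 7, colorings 3 of 3^9 — not tricolorable
observation: |V(-1)| = 7: so not tricolorable, since 3 does not divide 7


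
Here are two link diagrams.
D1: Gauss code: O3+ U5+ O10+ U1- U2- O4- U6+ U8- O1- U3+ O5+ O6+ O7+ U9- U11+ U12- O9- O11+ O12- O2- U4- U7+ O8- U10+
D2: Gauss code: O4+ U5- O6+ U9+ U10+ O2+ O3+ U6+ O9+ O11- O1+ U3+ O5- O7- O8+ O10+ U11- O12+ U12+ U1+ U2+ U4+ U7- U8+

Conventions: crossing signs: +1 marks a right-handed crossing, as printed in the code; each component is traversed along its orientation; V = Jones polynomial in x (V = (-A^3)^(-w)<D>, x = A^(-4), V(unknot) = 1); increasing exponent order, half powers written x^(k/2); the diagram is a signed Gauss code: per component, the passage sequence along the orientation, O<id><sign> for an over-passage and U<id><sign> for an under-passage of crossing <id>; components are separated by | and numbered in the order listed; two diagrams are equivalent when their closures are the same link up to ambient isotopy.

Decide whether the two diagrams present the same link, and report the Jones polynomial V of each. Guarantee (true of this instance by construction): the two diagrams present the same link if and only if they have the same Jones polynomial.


same link: no
V(D1) = -x^-3 + 2x^-2 - 2x^-1 + 3 - 2x + 2x^2 - x^3  [12 crossings, <D> = -A^-12 + 2A^-8 - 2A^-4 + 3 - 2A^4 + 2A^8 - A^12, w = 0]
V(D2) = x - x^2 + 2x^3 - x^4 + x^5 - x^6  (w +6, c 12, <D> = -A^-6 + A^-2 - A^2 + 2A^6 - A^10 + A^14)
note: 2 classes among 2 diagrams; unequal V(x) rules out equality
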